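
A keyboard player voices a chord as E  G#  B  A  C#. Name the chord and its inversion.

Reducing to letter names: E, G#, B, A, C#. These stack in thirds as A–C#–E–G#–B — an A major ninth chord.
With the fifth (E) in the bass, the chord is in second inversion.

A major ninth, second inversion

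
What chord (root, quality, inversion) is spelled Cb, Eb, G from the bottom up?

Reducing to letter names: Cb, Eb, G. These stack in thirds as Cb–Eb–G — a Cb augmented triad.
With the root (Cb) in the bass, the chord is in root position (figured bass 5/3).

Cb augmented, root position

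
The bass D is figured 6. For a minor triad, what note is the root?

B

The figures 6 mean the third of the chord is in the bass. If D is the third of a minor triad, the root is B (chord tones B–D–F#).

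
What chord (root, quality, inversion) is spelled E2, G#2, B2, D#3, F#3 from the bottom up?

E major ninth, root position

The distinct note names are E, G#, B, D#, F#. Stacked in thirds they read E–G#–B–D#–F#, which is a major ninth chord on E.
E is the root of E major ninth; root in the bass means root position.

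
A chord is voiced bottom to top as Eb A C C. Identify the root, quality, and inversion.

The pitch classes Eb, A, C arrange in thirds as A–C–Eb: an A diminished triad.
Eb is the fifth of A diminished; fifth in the bass means second inversion (figured bass 6/4).

A diminished, second inversion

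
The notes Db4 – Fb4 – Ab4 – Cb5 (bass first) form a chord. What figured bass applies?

The notes Db, Fb, Ab, Cb stack in thirds as Db–Fb–Ab–Cb — a Db minor seventh chord. The bass Db is the root, so this is root position: figured 7.

7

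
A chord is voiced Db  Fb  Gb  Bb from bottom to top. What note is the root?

Reordering Db, Fb, Gb, Bb into stacked thirds gives Gb–Bb–Db–Fb; the bottom of that stack, Gb, is the root.

Gb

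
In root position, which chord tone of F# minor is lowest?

F#

In root position the root is lowest. For F# minor (F#–A–C#) that is F#.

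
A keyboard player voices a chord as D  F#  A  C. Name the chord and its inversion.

D dominant seventh, root position

The distinct note names are D, F#, A, C. Stacked in thirds they read D–F#–A–C, which is a dominant seventh chord on D.
With the root (D) in the bass, the chord is in root position (figured bass 7).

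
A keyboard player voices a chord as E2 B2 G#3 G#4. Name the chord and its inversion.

The pitch classes E, B, G# arrange in thirds as E–G#–B: an E major triad.
With the root (E) in the bass, the chord is in root position (figured bass 5/3).

E major, root position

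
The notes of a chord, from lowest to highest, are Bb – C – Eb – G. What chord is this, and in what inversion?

The pitch classes Bb, C, Eb, G arrange in thirds as C–Eb–G–Bb: a C minor seventh chord.
With the seventh (Bb) in the bass, the chord is in third inversion (figured bass 4/2).

C minor seventh, third inversion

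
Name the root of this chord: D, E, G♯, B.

E

D, E, G#, B are the tones of an E dominant seventh chord (E–G#–B–D), making E the root.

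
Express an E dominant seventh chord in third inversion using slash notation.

E7/D

Third inversion of E dominant seventh has the seventh (D) in the bass. As a slash chord: E7/D.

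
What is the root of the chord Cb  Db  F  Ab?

The distinct letter names are Cb, Db, F, Ab. Arranged as a stack of thirds they read Db–F–Ab–Cb, so Db is the root (a Db dominant seventh chord).

Db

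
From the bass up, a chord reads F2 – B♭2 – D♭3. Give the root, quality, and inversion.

Reducing to letter names: F, Bb, Db. These stack in thirds as Bb–Db–F — a Bb minor triad.
F is the fifth of Bb minor; fifth in the bass means second inversion (figured bass 6/4).

Bb minor, second inversion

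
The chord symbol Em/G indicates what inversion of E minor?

Em/G means E minor with G in the bass. G is the third of E minor (E–G–B), so this is first inversion.

first inversion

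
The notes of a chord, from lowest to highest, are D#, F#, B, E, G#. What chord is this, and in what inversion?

E major ninth, third inversion

The distinct note names are D#, F#, B, E, G#. Stacked in thirds they read E–G#–B–D#–F#, which is a major ninth chord on E.
D# is the seventh of E major ninth; seventh in the bass means third inversion.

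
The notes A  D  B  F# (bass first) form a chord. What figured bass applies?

The notes A, D, B, F# stack in thirds as B–D–F#–A — a B minor seventh chord. The bass A is the seventh, so this is third inversion: figured 4/2.

4/2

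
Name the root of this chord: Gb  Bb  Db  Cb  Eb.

Cb

Reordering Gb, Bb, Db, Cb, Eb into stacked thirds gives Cb–Eb–Gb–Bb–Db; the bottom of that stack, Cb, is the root.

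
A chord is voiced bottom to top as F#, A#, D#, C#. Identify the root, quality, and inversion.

Reducing to letter names: F#, A#, D#, C#. These stack in thirds as D#–F#–A#–C# — a D# minor seventh chord.
The lowest note is F#, the third of the chord, so this is first inversion (figured bass 6/5).

D# minor seventh, first inversion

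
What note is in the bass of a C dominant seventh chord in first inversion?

In first inversion the third is lowest. For C dominant seventh (C–E–G–Bb) that is E.

E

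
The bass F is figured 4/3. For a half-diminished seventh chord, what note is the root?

B

The figures 4/3 mean the fifth of the chord is in the bass. If F is the fifth of a half-diminished seventh chord, the root is B (chord tones B–D–F–A).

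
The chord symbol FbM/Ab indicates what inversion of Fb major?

FbM/Ab means Fb major with Ab in the bass. Ab is the third of Fb major (Fb–Ab–Cb), so this is first inversion.

first inversion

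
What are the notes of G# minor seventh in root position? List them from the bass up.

G#, B, D#, F#

The chord tones are G#–B–D#–F#. With the root (G#) lowest for root position: G#, B, D#, F#.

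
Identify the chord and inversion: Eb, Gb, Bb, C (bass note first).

The distinct note names are Eb, Gb, Bb, C. Stacked in thirds they read C–Eb–Gb–Bb, which is a half-diminished seventh chord on C.
The lowest note is Eb, the third of the chord, so this is first inversion (figured bass 6/5).

C half-diminished seventh, first inversion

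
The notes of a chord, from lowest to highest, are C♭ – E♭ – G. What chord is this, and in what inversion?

The pitch classes Cb, Eb, G arrange in thirds as Cb–Eb–G: a Cb augmented triad.
The lowest note is Cb, the root of the chord, so this is root position (figured bass 5/3).

Cb augmented, root position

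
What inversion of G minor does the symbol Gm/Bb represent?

Gm/Bb means G minor with Bb in the bass. Bb is the third of G minor (G–Bb–D), so this is first inversion.

first inversion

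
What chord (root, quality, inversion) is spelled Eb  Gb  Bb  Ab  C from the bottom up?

The pitch classes Eb, Gb, Bb, Ab, C arrange in thirds as Ab–C–Eb–Gb–Bb: an Ab dominant ninth chord.
The lowest note is Eb, the fifth of the chord, so this is second inversion.

Ab dominant ninth, second inversion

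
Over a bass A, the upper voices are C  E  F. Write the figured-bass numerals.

6/5

The notes A, C, E, F stack in thirds as F–A–C–E — an F major seventh chord. The bass A is the third, so this is first inversion: figured 6/5.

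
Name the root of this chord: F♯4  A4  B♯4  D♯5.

B#

F#, A, B#, D# are the tones of a B# diminished seventh chord (B#–D#–F#–A), making B# the root.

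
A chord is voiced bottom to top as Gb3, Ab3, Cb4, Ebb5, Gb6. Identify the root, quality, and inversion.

Ab half-diminished seventh, third inversion

The distinct note names are Gb, Ab, Cb, Ebb. Stacked in thirds they read Ab–Cb–Ebb–Gb, which is a half-diminished seventh chord on Ab.
With the seventh (Gb) in the bass, the chord is in third inversion (figured bass 4/2).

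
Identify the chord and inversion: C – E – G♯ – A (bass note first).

A minor-major seventh, first inversion

The pitch classes C, E, G#, A arrange in thirds as A–C–E–G#: an A minor-major seventh chord.
The lowest note is C, the third of the chord, so this is first inversion (figured bass 6/5).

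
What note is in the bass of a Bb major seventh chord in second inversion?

In second inversion the fifth is lowest. For Bb major seventh (Bb–D–F–A) that is F.

F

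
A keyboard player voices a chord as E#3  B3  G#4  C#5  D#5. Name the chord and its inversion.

Reducing to letter names: E#, B, G#, C#, D#. These stack in thirds as C#–E#–G#–B–D# — a C# dominant ninth chord.
E# is the third of C# dominant ninth; third in the bass means first inversion.

C# dominant ninth, first inversion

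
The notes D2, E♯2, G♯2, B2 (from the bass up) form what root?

E#

The distinct letter names are D, E#, G#, B. Arranged as a stack of thirds they read E#–G#–B–D, so E# is the root (an E# diminished seventh chord).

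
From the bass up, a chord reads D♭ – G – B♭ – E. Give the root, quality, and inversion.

The distinct note names are Db, G, Bb, E. Stacked in thirds they read E–G–Bb–Db, which is a diminished seventh chord on E.
Db is the seventh of E diminished seventh; seventh in the bass means third inversion (figured bass 4/2).

E diminished seventh, third inversion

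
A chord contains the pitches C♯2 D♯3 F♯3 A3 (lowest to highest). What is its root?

D#

Reordering C#, D#, F#, A into stacked thirds gives D#–F#–A–C#; the bottom of that stack, D#, is the root.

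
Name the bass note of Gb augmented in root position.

The root of Gb augmented (Gb–Bb–D) is Gb; that is the bass in root position.

Gb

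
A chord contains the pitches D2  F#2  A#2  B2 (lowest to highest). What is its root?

B

D, F#, A#, B are the tones of a B minor-major seventh chord (B–D–F#–A#), making B the root.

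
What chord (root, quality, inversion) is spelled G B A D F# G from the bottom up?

G major ninth, root position

The pitch classes G, B, A, D, F# arrange in thirds as G–B–D–F#–A: a G major ninth chord.
With the root (G) in the bass, the chord is in root position.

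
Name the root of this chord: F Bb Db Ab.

F, Bb, Db, Ab are the tones of a Bb minor seventh chord (Bb–Db–F–Ab), making Bb the root.

Bb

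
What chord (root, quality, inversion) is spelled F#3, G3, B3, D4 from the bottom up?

The pitch classes F#, G, B, D arrange in thirds as G–B–D–F#: a G major seventh chord.
With the seventh (F#) in the bass, the chord is in third inversion (figured bass 4/2).

G major seventh, third inversion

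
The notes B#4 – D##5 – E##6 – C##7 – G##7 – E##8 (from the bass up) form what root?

C##

Reordering B#, D##, E##, C##, G## into stacked thirds gives C##–E##–G##–B#–D##; the bottom of that stack, C##, is the root.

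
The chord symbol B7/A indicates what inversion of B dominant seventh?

B7/A means B dominant seventh with A in the bass. A is the seventh of B dominant seventh (B–D#–F#–A), so this is third inversion.

third inversion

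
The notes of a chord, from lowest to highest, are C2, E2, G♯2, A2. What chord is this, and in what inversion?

Reducing to letter names: C, E, G#, A. These stack in thirds as A–C–E–G# — an A minor-major seventh chord.
C is the third of A minor-major seventh; third in the bass means first inversion (figured bass 6/5).

A minor-major seventh, first inversion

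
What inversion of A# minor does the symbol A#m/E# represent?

second inversion

A#m/E# means A# minor with E# in the bass. E# is the fifth of A# minor (A#–C#–E#), so this is second inversion.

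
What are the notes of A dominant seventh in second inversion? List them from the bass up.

E, G, A, C#

A dominant seventh is A–C#–E–G. Second inversion puts the fifth (E) in the bass, with the remaining tones above: E, G, A, C#.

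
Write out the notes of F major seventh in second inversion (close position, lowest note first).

F major seventh is F–A–C–E. Second inversion puts the fifth (C) in the bass, with the remaining tones above: C, E, F, A.

C, E, F, A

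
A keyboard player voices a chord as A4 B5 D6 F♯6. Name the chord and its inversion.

B minor seventh, third inversion

The pitch classes A, B, D, F# arrange in thirds as B–D–F#–A: a B minor seventh chord.
With the seventh (A) in the bass, the chord is in third inversion (figured bass 4/2).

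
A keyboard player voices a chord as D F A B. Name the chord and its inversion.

The pitch classes D, F, A, B arrange in thirds as B–D–F–A: a B half-diminished seventh chord.
With the third (D) in the bass, the chord is in first inversion (figured bass 6/5).

B half-diminished seventh, first inversion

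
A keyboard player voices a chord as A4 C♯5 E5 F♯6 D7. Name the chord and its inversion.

The distinct note names are A, C#, E, F#, D. Stacked in thirds they read D–F#–A–C#–E, which is a major ninth chord on D.
A is the fifth of D major ninth; fifth in the bass means second inversion.

D major ninth, second inversion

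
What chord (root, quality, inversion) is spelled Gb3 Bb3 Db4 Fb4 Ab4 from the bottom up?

Gb dominant ninth, root position

The distinct note names are Gb, Bb, Db, Fb, Ab. Stacked in thirds they read Gb–Bb–Db–Fb–Ab, which is a dominant ninth chord on Gb.
Gb is the root of Gb dominant ninth; root in the bass means root position.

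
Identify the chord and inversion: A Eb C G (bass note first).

A half-diminished seventh, root position

Reducing to letter names: A, Eb, C, G. These stack in thirds as A–C–Eb–G — an A half-diminished seventh chord.
The lowest note is A, the root of the chord, so this is root position (figured bass 7).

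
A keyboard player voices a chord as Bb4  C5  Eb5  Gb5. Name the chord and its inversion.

The pitch classes Bb, C, Eb, Gb arrange in thirds as C–Eb–Gb–Bb: a C half-diminished seventh chord.
Bb is the seventh of C half-diminished seventh; seventh in the bass means third inversion (figured bass 4/2).

C half-diminished seventh, third inversion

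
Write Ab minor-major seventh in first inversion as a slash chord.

Abm(maj7)/Cb

First inversion of Ab minor-major seventh has the third (Cb) in the bass. As a slash chord: Abm(maj7)/Cb.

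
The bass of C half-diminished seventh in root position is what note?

C

C half-diminished seventh is C–Eb–Gb–Bb. Root position places the root in the bass: C.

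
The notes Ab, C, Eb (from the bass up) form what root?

The distinct letter names are Ab, C, Eb. Arranged as a stack of thirds they read Ab–C–Eb, so Ab is the root (an Ab major triad).

Ab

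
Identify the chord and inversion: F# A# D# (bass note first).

D# minor, first inversion

The pitch classes F#, A#, D# arrange in thirds as D#–F#–A#: a D# minor triad.
F# is the third of D# minor; third in the bass means first inversion (figured bass 6).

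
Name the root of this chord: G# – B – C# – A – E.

A

The distinct letter names are G#, B, C#, A, E. Arranged as a stack of thirds they read A–C#–E–G#–B, so A is the root (an A major ninth chord).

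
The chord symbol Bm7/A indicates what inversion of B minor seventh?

third inversion

Bm7/A means B minor seventh with A in the bass. A is the seventh of B minor seventh (B–D–F#–A), so this is third inversion.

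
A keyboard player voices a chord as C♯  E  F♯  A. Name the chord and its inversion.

F# minor seventh, second inversion

The distinct note names are C#, E, F#, A. Stacked in thirds they read F#–A–C#–E, which is a minor seventh chord on F#.
The lowest note is C#, the fifth of the chord, so this is second inversion (figured bass 4/3).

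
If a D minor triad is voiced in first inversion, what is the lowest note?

The third of D minor (D–F–A) is F; that is the bass in first inversion.

F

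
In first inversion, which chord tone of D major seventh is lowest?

F#

The third of D major seventh (D–F#–A–C#) is F#; that is the bass in first inversion.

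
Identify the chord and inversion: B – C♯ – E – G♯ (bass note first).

The pitch classes B, C#, E, G# arrange in thirds as C#–E–G#–B: a C# minor seventh chord.
B is the seventh of C# minor seventh; seventh in the bass means third inversion (figured bass 4/2).

C# minor seventh, third inversion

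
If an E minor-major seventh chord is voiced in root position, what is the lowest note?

E

The root of E minor-major seventh (E–G–B–D#) is E; that is the bass in root position.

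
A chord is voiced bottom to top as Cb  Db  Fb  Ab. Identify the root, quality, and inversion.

Reducing to letter names: Cb, Db, Fb, Ab. These stack in thirds as Db–Fb–Ab–Cb — a Db minor seventh chord.
With the seventh (Cb) in the bass, the chord is in third inversion (figured bass 4/2).

Db minor seventh, third inversion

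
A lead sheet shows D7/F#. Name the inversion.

D7/F# means D dominant seventh with F# in the bass. F# is the third of D dominant seventh (D–F#–A–C), so this is first inversion.

first inversion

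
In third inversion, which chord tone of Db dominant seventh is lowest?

The seventh of Db dominant seventh (Db–F–Ab–Cb) is Cb; that is the bass in third inversion.

Cb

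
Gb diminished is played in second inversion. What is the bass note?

Dbb

Gb diminished is Gb–Bbb–Dbb. Second inversion places the fifth in the bass: Dbb.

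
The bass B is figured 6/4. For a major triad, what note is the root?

E

The figures 6/4 mean the fifth of the chord is in the bass. If B is the fifth of a major triad, the root is E (chord tones E–G#–B).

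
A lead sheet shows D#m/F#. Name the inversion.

first inversion

D#m/F# means D# minor with F# in the bass. F# is the third of D# minor (D#–F#–A#), so this is first inversion.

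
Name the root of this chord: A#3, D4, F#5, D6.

D

A#, D, F# are the tones of a D augmented triad (D–F#–A#), making D the root.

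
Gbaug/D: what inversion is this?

Gbaug/D means Gb augmented with D in the bass. D is the fifth of Gb augmented (Gb–Bb–D), so this is second inversion.

second inversion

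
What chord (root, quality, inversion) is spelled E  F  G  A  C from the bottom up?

F major ninth, third inversion

The distinct note names are E, F, G, A, C. Stacked in thirds they read F–A–C–E–G, which is a major ninth chord on F.
The lowest note is E, the seventh of the chord, so this is third inversion.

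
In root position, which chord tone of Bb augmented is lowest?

Bb

Bb augmented is Bb–D–F#. Root position places the root in the bass: Bb.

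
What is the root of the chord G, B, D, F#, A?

G, B, D, F#, A are the tones of a G major ninth chord (G–B–D–F#–A), making G the root.

G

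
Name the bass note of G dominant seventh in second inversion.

G dominant seventh is G–B–D–F. Second inversion places the fifth in the bass: D.

D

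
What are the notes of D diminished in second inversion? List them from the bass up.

Ab, D, F

Spelling D diminished: D–F–Ab. In second inversion the fifth is bass, giving Ab, D, F from the bottom.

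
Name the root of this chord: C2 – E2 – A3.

C, E, A are the tones of an A minor triad (A–C–E), making A the root.

A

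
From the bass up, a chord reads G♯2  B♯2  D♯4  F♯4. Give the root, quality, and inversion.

G# dominant seventh, root position

Reducing to letter names: G#, B#, D#, F#. These stack in thirds as G#–B#–D#–F# — a G# dominant seventh chord.
The lowest note is G#, the root of the chord, so this is root position (figured bass 7).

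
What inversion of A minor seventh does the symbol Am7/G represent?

third inversion

Am7/G means A minor seventh with G in the bass. G is the seventh of A minor seventh (A–C–E–G), so this is third inversion.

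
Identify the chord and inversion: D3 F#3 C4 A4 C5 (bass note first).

D dominant seventh, root position

The distinct note names are D, F#, C, A. Stacked in thirds they read D–F#–A–C, which is a dominant seventh chord on D.
D is the root of D dominant seventh; root in the bass means root position (figured bass 7).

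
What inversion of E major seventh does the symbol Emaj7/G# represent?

Emaj7/G# means E major seventh with G# in the bass. G# is the third of E major seventh (E–G#–B–D#), so this is first inversion.

first inversion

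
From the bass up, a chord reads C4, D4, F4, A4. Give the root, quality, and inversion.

The distinct note names are C, D, F, A. Stacked in thirds they read D–F–A–C, which is a minor seventh chord on D.
C is the seventh of D minor seventh; seventh in the bass means third inversion (figured bass 4/2).

D minor seventh, third inversion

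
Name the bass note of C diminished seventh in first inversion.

The third of C diminished seventh (C–Eb–Gb–Bbb) is Eb; that is the bass in first inversion.

Eb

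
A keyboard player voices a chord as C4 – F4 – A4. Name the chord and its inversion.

F major, second inversion

The pitch classes C, F, A arrange in thirds as F–A–C: an F major triad.
With the fifth (C) in the bass, the chord is in second inversion (figured bass 6/4).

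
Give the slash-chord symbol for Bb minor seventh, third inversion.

Third inversion of Bb minor seventh has the seventh (Ab) in the bass. As a slash chord: Bbm7/Ab.

Bbm7/Ab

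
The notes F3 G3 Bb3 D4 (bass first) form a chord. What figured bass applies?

4/2

The notes F, G, Bb, D stack in thirds as G–Bb–D–F — a G minor seventh chord. The bass F is the seventh, so this is third inversion: figured 4/2.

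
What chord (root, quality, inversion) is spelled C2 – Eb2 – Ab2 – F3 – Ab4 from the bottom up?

F minor seventh, second inversion

The distinct note names are C, Eb, Ab, F. Stacked in thirds they read F–Ab–C–Eb, which is a minor seventh chord on F.
With the fifth (C) in the bass, the chord is in second inversion (figured bass 4/3).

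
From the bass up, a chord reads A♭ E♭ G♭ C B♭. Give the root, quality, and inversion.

The pitch classes Ab, Eb, Gb, C, Bb arrange in thirds as Ab–C–Eb–Gb–Bb: an Ab dominant ninth chord.
With the root (Ab) in the bass, the chord is in root position.

Ab dominant ninth, root position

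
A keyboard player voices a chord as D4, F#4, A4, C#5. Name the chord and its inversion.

D major seventh, root position

The pitch classes D, F#, A, C# arrange in thirds as D–F#–A–C#: a D major seventh chord.
D is the root of D major seventh; root in the bass means root position (figured bass 7).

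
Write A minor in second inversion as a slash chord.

Am/E

Second inversion of A minor has the fifth (E) in the bass. As a slash chord: Am/E.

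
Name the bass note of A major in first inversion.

A major is A–C#–E. First inversion places the third in the bass: C#.

C#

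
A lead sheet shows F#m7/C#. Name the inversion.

second inversion

F#m7/C# means F# minor seventh with C# in the bass. C# is the fifth of F# minor seventh (F#–A–C#–E), so this is second inversion.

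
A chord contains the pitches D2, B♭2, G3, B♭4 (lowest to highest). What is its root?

Reordering D, Bb, G into stacked thirds gives G–Bb–D; the bottom of that stack, G, is the root.

G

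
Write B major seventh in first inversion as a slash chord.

First inversion of B major seventh has the third (D#) in the bass. As a slash chord: Bmaj7/D#.

Bmaj7/D#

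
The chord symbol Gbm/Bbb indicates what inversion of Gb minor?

first inversion

Gbm/Bbb means Gb minor with Bbb in the bass. Bbb is the third of Gb minor (Gb–Bbb–Db), so this is first inversion.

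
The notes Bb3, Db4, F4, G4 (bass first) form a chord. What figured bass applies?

6/5

The notes Bb, Db, F, G stack in thirds as G–Bb–Db–F — a G half-diminished seventh chord. The bass Bb is the third, so this is first inversion: figured 6/5.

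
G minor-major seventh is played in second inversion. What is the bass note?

D

In second inversion the fifth is lowest. For G minor-major seventh (G–Bb–D–F#) that is D.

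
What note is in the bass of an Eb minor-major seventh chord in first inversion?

In first inversion the third is lowest. For Eb minor-major seventh (Eb–Gb–Bb–D) that is Gb.

Gb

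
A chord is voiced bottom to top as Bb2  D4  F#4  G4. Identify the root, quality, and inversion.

G minor-major seventh, first inversion

The distinct note names are Bb, D, F#, G. Stacked in thirds they read G–Bb–D–F#, which is a minor-major seventh chord on G.
With the third (Bb) in the bass, the chord is in first inversion (figured bass 6/5).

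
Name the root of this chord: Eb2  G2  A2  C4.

A

Reordering Eb, G, A, C into stacked thirds gives A–C–Eb–G; the bottom of that stack, A, is the root.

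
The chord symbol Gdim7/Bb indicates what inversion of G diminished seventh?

Gdim7/Bb means G diminished seventh with Bb in the bass. Bb is the third of G diminished seventh (G–Bb–Db–Fb), so this is first inversion.

first inversion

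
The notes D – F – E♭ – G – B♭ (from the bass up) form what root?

D, F, Eb, G, Bb are the tones of an Eb major ninth chord (Eb–G–Bb–D–F), making Eb the root.

Eb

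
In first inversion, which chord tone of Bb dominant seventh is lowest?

D

The third of Bb dominant seventh (Bb–D–F–Ab) is D; that is the bass in first inversion.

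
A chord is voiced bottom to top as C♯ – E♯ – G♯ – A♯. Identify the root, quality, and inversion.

A# minor seventh, first inversion

The pitch classes C#, E#, G#, A# arrange in thirds as A#–C#–E#–G#: an A# minor seventh chord.
The lowest note is C#, the third of the chord, so this is first inversion (figured bass 6/5).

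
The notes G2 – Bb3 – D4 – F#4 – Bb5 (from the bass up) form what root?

G

Reordering G, Bb, D, F# into stacked thirds gives G–Bb–D–F#; the bottom of that stack, G, is the root.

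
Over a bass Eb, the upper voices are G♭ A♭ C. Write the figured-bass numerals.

4/3

The notes Eb, Gb, Ab, C stack in thirds as Ab–C–Eb–Gb — an Ab dominant seventh chord. The bass Eb is the fifth, so this is second inversion: figured 4/3.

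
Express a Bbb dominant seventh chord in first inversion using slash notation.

Bbb7/Db

First inversion of Bbb dominant seventh has the third (Db) in the bass. As a slash chord: Bbb7/Db.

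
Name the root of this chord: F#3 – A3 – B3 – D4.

F#, A, B, D are the tones of a B minor seventh chord (B–D–F#–A), making B the root.

B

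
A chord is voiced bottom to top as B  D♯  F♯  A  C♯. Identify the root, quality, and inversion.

B dominant ninth, root position

The distinct note names are B, D#, F#, A, C#. Stacked in thirds they read B–D#–F#–A–C#, which is a dominant ninth chord on B.
B is the root of B dominant ninth; root in the bass means root position.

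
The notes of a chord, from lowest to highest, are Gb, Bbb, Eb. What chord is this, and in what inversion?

Reducing to letter names: Gb, Bbb, Eb. These stack in thirds as Eb–Gb–Bbb — an Eb diminished triad.
With the third (Gb) in the bass, the chord is in first inversion (figured bass 6).

Eb diminished, first inversion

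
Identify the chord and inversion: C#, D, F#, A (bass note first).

The pitch classes C#, D, F#, A arrange in thirds as D–F#–A–C#: a D major seventh chord.
With the seventh (C#) in the bass, the chord is in third inversion (figured bass 4/2).

D major seventh, third inversion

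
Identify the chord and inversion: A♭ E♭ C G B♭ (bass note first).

The distinct note names are Ab, Eb, C, G, Bb. Stacked in thirds they read Ab–C–Eb–G–Bb, which is a major ninth chord on Ab.
Ab is the root of Ab major ninth; root in the bass means root position.

Ab major ninth, root position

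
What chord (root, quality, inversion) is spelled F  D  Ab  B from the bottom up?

B diminished seventh, second inversion

Reducing to letter names: F, D, Ab, B. These stack in thirds as B–D–F–Ab — a B diminished seventh chord.
F is the fifth of B diminished seventh; fifth in the bass means second inversion (figured bass 4/3).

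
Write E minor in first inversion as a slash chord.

Em/G

First inversion of E minor has the third (G) in the bass. As a slash chord: Em/G.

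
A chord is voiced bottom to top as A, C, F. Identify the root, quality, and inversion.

F major, first inversion

Reducing to letter names: A, C, F. These stack in thirds as F–A–C — an F major triad.
The lowest note is A, the third of the chord, so this is first inversion (figured bass 6).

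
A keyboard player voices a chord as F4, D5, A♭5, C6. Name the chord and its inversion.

Reducing to letter names: F, D, Ab, C. These stack in thirds as D–F–Ab–C — a D half-diminished seventh chord.
F is the third of D half-diminished seventh; third in the bass means first inversion (figured bass 6/5).

D half-diminished seventh, first inversion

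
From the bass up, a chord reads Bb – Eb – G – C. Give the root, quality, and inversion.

Reducing to letter names: Bb, Eb, G, C. These stack in thirds as C–Eb–G–Bb — a C minor seventh chord.
With the seventh (Bb) in the bass, the chord is in third inversion (figured bass 4/2).

C minor seventh, third inversion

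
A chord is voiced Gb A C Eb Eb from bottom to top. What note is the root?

The distinct letter names are Gb, A, C, Eb. Arranged as a stack of thirds they read A–C–Eb–Gb, so A is the root (an A diminished seventh chord).

A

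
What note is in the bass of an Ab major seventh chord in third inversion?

Ab major seventh is Ab–C–Eb–G. Third inversion places the seventh in the bass: G.

G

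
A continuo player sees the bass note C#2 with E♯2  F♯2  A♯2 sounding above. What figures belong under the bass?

4/3

The notes C#, E#, F#, A# stack in thirds as F#–A#–C#–E# — an F# major seventh chord. The bass C# is the fifth, so this is second inversion: figured 4/3.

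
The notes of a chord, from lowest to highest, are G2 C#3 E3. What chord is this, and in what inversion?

The distinct note names are G, C#, E. Stacked in thirds they read C#–E–G, which is a diminished triad on C#.
With the fifth (G) in the bass, the chord is in second inversion (figured bass 6/4).

C# diminished, second inversion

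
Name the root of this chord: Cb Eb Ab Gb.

Ab

Cb, Eb, Ab, Gb are the tones of an Ab minor seventh chord (Ab–Cb–Eb–Gb), making Ab the root.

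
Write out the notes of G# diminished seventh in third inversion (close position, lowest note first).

The chord tones are G#–B–D–F. With the seventh (F) lowest for third inversion: F, G#, B, D.

F, G#, B, D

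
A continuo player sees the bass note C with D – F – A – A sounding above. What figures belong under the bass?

The notes C, D, F, A stack in thirds as D–F–A–C — a D minor seventh chord. The bass C is the seventh, so this is third inversion: figured 4/2.

4/2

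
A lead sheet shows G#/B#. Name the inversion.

G#/B# means G# major with B# in the bass. B# is the third of G# major (G#–B#–D#), so this is first inversion.

first inversion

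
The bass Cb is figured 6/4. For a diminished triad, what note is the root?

F

The figures 6/4 mean the fifth of the chord is in the bass. If Cb is the fifth of a diminished triad, the root is F (chord tones F–Ab–Cb).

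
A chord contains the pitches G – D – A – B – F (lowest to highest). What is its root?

G

Reordering G, D, A, B, F into stacked thirds gives G–B–D–F–A; the bottom of that stack, G, is the root.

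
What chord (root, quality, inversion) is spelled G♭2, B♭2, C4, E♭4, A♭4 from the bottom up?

Ab dominant ninth, third inversion

The distinct note names are Gb, Bb, C, Eb, Ab. Stacked in thirds they read Ab–C–Eb–Gb–Bb, which is a dominant ninth chord on Ab.
Gb is the seventh of Ab dominant ninth; seventh in the bass means third inversion.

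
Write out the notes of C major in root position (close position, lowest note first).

C major is C–E–G. Root position puts the root (C) in the bass, with the remaining tones above: C, E, G.

C, E, G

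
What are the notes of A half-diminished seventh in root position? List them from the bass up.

A, C, Eb, G

A half-diminished seventh is A–C–Eb–G. Root position puts the root (A) in the bass, with the remaining tones above: A, C, Eb, G.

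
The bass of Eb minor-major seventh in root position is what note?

The root of Eb minor-major seventh (Eb–Gb–Bb–D) is Eb; that is the bass in root position.

Eb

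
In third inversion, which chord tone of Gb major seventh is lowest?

F

In third inversion the seventh is lowest. For Gb major seventh (Gb–Bb–Db–F) that is F.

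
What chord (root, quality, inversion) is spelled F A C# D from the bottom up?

D minor-major seventh, first inversion

The distinct note names are F, A, C#, D. Stacked in thirds they read D–F–A–C#, which is a minor-major seventh chord on D.
The lowest note is F, the third of the chord, so this is first inversion (figured bass 6/5).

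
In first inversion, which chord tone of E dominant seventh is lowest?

G#

The third of E dominant seventh (E–G#–B–D) is G#; that is the bass in first inversion.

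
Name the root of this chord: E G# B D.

Reordering E, G#, B, D into stacked thirds gives E–G#–B–D; the bottom of that stack, E, is the root.

E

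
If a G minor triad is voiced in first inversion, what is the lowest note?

Bb

In first inversion the third is lowest. For G minor (G–Bb–D) that is Bb.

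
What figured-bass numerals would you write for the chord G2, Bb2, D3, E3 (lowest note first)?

6/5

The notes G, Bb, D, E stack in thirds as E–G–Bb–D — an E half-diminished seventh chord. The bass G is the third, so this is first inversion: figured 6/5.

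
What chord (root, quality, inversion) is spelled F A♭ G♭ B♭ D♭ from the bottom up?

Gb major ninth, third inversion

Reducing to letter names: F, Ab, Gb, Bb, Db. These stack in thirds as Gb–Bb–Db–F–Ab — a Gb major ninth chord.
F is the seventh of Gb major ninth; seventh in the bass means third inversion.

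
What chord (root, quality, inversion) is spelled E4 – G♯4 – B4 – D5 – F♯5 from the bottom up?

E dominant ninth, root position

Reducing to letter names: E, G#, B, D, F#. These stack in thirds as E–G#–B–D–F# — an E dominant ninth chord.
With the root (E) in the bass, the chord is in root position.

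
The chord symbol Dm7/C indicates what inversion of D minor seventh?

third inversion

Dm7/C means D minor seventh with C in the bass. C is the seventh of D minor seventh (D–F–A–C), so this is third inversion.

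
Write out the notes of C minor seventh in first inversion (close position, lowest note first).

C minor seventh is C–Eb–G–Bb. First inversion puts the third (Eb) in the bass, with the remaining tones above: Eb, G, Bb, C.

Eb, G, Bb, C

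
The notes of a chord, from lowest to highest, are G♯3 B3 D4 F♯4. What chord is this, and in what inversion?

The pitch classes G#, B, D, F# arrange in thirds as G#–B–D–F#: a G# half-diminished seventh chord.
The lowest note is G#, the root of the chord, so this is root position (figured bass 7).

G# half-diminished seventh, root position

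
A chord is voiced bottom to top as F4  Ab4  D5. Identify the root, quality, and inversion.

Reducing to letter names: F, Ab, D. These stack in thirds as D–F–Ab — a D diminished triad.
The lowest note is F, the third of the chord, so this is first inversion (figured bass 6).

D diminished, first inversion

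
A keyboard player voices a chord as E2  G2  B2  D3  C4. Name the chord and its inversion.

C major ninth, first inversion

The distinct note names are E, G, B, D, C. Stacked in thirds they read C–E–G–B–D, which is a major ninth chord on C.
E is the third of C major ninth; third in the bass means first inversion.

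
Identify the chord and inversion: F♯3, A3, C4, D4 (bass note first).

D dominant seventh, first inversion

Reducing to letter names: F#, A, C, D. These stack in thirds as D–F#–A–C — a D dominant seventh chord.
The lowest note is F#, the third of the chord, so this is first inversion (figured bass 6/5).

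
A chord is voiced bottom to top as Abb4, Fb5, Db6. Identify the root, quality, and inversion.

Db diminished, second inversion

The pitch classes Abb, Fb, Db arrange in thirds as Db–Fb–Abb: a Db diminished triad.
With the fifth (Abb) in the bass, the chord is in second inversion (figured bass 6/4).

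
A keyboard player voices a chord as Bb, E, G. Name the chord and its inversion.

E diminished, second inversion

The pitch classes Bb, E, G arrange in thirds as E–G–Bb: an E diminished triad.
Bb is the fifth of E diminished; fifth in the bass means second inversion (figured bass 6/4).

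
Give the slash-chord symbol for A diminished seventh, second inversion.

Adim7/Eb

Second inversion of A diminished seventh has the fifth (Eb) in the bass. As a slash chord: Adim7/Eb.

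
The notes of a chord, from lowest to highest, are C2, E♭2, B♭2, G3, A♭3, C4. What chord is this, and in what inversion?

Ab major ninth, first inversion

The pitch classes C, Eb, Bb, G, Ab arrange in thirds as Ab–C–Eb–G–Bb: an Ab major ninth chord.
C is the third of Ab major ninth; third in the bass means first inversion.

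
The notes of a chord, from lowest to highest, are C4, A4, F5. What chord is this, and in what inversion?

Reducing to letter names: C, A, F. These stack in thirds as F–A–C — an F major triad.
With the fifth (C) in the bass, the chord is in second inversion (figured bass 6/4).

F major, second inversion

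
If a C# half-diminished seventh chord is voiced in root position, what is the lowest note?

In root position the root is lowest. For C# half-diminished seventh (C#–E–G–B) that is C#.

C#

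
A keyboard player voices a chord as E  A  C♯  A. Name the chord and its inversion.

A major, second inversion

The pitch classes E, A, C# arrange in thirds as A–C#–E: an A major triad.
The lowest note is E, the fifth of the chord, so this is second inversion (figured bass 6/4).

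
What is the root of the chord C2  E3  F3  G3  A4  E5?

Reordering C, E, F, G, A into stacked thirds gives F–A–C–E–G; the bottom of that stack, F, is the root.

F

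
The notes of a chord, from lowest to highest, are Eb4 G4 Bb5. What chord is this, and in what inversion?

Reducing to letter names: Eb, G, Bb. These stack in thirds as Eb–G–Bb — an Eb major triad.
With the root (Eb) in the bass, the chord is in root position (figured bass 5/3).

Eb major, root position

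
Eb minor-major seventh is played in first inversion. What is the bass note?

In first inversion the third is lowest. For Eb minor-major seventh (Eb–Gb–Bb–D) that is Gb.

Gb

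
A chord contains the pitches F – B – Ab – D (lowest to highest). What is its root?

F, B, Ab, D are the tones of a B diminished seventh chord (B–D–F–Ab), making B the root.

B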